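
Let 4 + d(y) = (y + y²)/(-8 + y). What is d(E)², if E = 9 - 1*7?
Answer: 25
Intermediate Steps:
E = 2 (E = 9 - 7 = 2)
d(y) = -4 + (y + y²)/(-8 + y)
d(E)² = ((32 + 2² - 3*2)/(-8 + 2))² = ((32 + 4 - 6)/(-6))² = (-⅙*30)² = (-5)² = 25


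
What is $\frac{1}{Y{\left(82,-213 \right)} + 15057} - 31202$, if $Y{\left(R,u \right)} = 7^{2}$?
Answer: $- \frac{471337411}{15106} \approx -31202.0$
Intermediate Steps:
$Y{\left(R,u \right)} = 49$
$\frac{1}{Y{\left(82,-213 \right)} + 15057} - 31202 = \frac{1}{49 + 15057} - 31202 = \frac{1}{15106} - 31202 = - \frac{471337411}{15106}$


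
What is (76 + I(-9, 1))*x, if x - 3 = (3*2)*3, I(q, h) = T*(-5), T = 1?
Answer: 1491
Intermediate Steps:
I(q, h) = -5 (I(q, h) = 1*(-5) = -5)
x = 21 (x = 3 + (3*2)*3 = 3 + 6*3 = 3 + 18 = 21)
(76 + I(-9, 1))*x = (76 - 5)*21 = 71*21 = 1491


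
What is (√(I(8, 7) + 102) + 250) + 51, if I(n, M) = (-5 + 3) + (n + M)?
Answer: 301 + √115 ≈ 311.72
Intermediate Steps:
I(n, M) = -2 + M + n (I(n, M) = -2 + (M + n) = -2 + M + n)
(√(I(8, 7) + 102) + 250) + 51 = (√((-2 + 7 + 8) + 102) + 250) + 51 = (√(13 + 102) + 250) + 51 = (√115 + 250) + 51 = (250 + √115) + 51 = 301 + √115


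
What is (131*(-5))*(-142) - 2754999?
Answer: -2661989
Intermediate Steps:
(131*(-5))*(-142) - 2754999 = -655*(-142) - 2754999 = 93010 - 2754999 = -2661989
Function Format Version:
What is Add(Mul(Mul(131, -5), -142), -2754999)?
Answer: -2661989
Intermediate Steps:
Add(Mul(Mul(131, -5), -142), -2754999) = Add(Mul(-655, -142), -2754999) = Add(93010, -2754999) = -2661989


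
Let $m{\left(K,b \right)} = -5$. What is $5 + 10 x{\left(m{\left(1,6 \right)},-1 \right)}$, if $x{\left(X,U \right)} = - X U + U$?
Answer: $-55$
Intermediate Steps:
$x{\left(X,U \right)} = U - U X$ ($x{\left(X,U \right)} = - U X + U = U - U X$)
$5 + 10 x{\left(m{\left(1,6 \right)},-1 \right)} = 5 + 10 \left(- (1 - -5)\right) = 5 + 10 \left(- (1 + 5)\right) = 5 + 10 \left(\left(-1\right) 6\right) = 5 + 10 \left(-6\right) = 5 - 60 = -55$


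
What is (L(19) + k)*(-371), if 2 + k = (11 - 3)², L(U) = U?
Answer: -30051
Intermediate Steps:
k = 62 (k = -2 + (11 - 3)² = -2 + 8² = -2 + 64 = 62)
(L(19) + k)*(-371) = (19 + 62)*(-371) = 81*(-371) = -30051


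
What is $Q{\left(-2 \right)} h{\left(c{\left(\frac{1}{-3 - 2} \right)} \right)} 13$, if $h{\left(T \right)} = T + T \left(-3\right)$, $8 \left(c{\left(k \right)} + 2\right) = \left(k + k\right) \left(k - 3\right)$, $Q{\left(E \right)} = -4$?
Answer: $- \frac{4784}{25} \approx -191.36$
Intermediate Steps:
$c{\left(k \right)} = -2 + \frac{k \left(-3 + k\right)}{4}$ ($c{\left(k \right)} = -2 + \frac{\left(k + k\right) \left(k - 3\right)}{8} = -2 + \frac{2 k \left(-3 + k\right)}{8} = -2 + \frac{k \left(-3 + k\right)}{4}$)
$h{\left(T \right)} = - 2 T$ ($h{\left(T \right)} = T - 3 T = - 2 T$)
$Q{\left(-2 \right)} h{\left(c{\left(\frac{1}{-3 - 2} \right)} \right)} 13 = - 4 \left(- 2 \left(-2 - \frac{3}{4 \left(-3 - 2\right)} + \frac{\left(\frac{1}{-3 - 2}\right)^{2}}{4}\right)\right) 13 = - 4 \left(- 2 \left(-2 - \frac{3}{4 \left(-5\right)} + \frac{\left(\frac{1}{-5}\right)^{2}}{4}\right)\right) 13 = - 4 \left(- 2 \left(-2 - - \frac{3}{20} + \frac{\left(- \frac{1}{5}\right)^{2}}{4}\right)\right) 13 = - 4 \left(- 2 \left(-2 + \frac{3}{20} + \frac{1}{4} \cdot \frac{1}{25}\right)\right) 13 = - 4 \left(- 2 \left(-2 + \frac{3}{20} + \frac{1}{100}\right)\right) 13 = - 4 \left(\left(-2\right) \left(- \frac{46}{25}\right)\right) 13 = \left(-4\right) \frac{92}{25} \cdot 13 = \left(- \frac{368}{25}\right) 13 = - \frac{4784}{25}$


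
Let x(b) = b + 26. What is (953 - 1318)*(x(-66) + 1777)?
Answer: -634005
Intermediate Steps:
x(b) = 26 + b
(953 - 1318)*(x(-66) + 1777) = (953 - 1318)*((26 - 66) + 1777) = -365*(-40 + 1777) = -365*1737 = -634005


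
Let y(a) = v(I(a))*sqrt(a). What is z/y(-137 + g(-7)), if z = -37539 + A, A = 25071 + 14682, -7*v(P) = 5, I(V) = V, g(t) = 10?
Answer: 15498*I*sqrt(127)/635 ≈ 275.04*I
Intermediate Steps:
v(P) = -5/7 (v(P) = -1/7*5 = -5/7)
A = 39753
z = 2214 (z = -37539 + 39753 = 2214)
y(a) = -5*sqrt(a)/7
z/y(-137 + g(-7)) = 2214/((-5*sqrt(-137 + 10)/7)) = 2214/((-5*I*sqrt(127)/7)) = 2214*(7*I*sqrt(127)/635) = 15498*I*sqrt(127)/635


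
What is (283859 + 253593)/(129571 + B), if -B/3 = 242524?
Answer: -537452/598001 ≈ -0.89875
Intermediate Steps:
B = -727572 (B = -3*242524 = -727572)
(283859 + 253593)/(129571 + B) = (283859 + 253593)/(129571 - 727572) = 537452/(-598001) = 537452*(-1/598001) = -537452/598001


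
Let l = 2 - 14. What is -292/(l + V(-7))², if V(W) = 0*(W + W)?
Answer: -73/36 ≈ -2.0278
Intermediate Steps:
l = -12
V(W) = 0 (V(W) = 0*(2*W) = 0)
-292/(l + V(-7))² = -292/(-12 + 0)² = -292/((-12)²) = -292/144 = -292*1/144 = -73/36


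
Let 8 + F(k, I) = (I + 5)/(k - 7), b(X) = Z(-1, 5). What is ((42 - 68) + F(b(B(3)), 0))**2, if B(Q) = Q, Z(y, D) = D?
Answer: 5329/4 ≈ 1332.3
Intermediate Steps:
b(X) = 5
F(k, I) = -8 + (5 + I)/(-7 + k) (F(k, I) = -8 + (I + 5)/(k - 7) = -8 + (5 + I)/(-7 + k))
((42 - 68) + F(b(B(3)), 0))**2 = ((42 - 68) + (61 + 0 - 8*5)/(-7 + 5))**2 = (-26 + (61 + 0 - 40)/(-2))**2 = (-26 - 1/2*21)**2 = (-26 - 21/2)**2 = (-73/2)**2 = 5329/4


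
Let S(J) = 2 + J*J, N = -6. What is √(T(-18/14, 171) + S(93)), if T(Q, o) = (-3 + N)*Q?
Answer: √424466/7 ≈ 93.073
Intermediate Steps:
S(J) = 2 + J²
T(Q, o) = -9*Q (T(Q, o) = (-3 - 6)*Q = -9*Q)
√(T(-18/14, 171) + S(93)) = √(-(-162)/14 + (2 + 93²)) = √(-(-162)/14 + (2 + 8649)) = √(-9*(-9/7) + 8651) = √(81/7 + 8651) = √(60638/7) = √424466/7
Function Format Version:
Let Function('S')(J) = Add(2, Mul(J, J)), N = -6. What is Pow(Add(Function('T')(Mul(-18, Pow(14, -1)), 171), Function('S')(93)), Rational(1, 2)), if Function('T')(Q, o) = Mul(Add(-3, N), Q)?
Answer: Mul(Rational(1, 7), Pow(424466, Rational(1, 2))) ≈ 93.073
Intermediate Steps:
Function('S')(J) = Add(2, Pow(J, 2))
Function('T')(Q, o) = Mul(-9, Q) (Function('T')(Q, o) = Mul(Add(-3, -6), Q) = Mul(-9, Q))
Pow(Add(Function('T')(Mul(-18, Pow(14, -1)), 171), Function('S')(93)), Rational(1, 2)) = Pow(Add(Mul(-9, Mul(-18, Pow(14, -1))), Add(2, Pow(93, 2))), Rational(1, 2)) = Pow(Add(Mul(-9, Mul(-18, Rational(1, 14))), Add(2, 8649)), Rational(1, 2)) = Pow(Add(Mul(-9, Rational(-9, 7)), 8651), Rational(1, 2)) = Pow(Add(Rational(81, 7), 8651), Rational(1, 2)) = Pow(Rational(60638, 7), Rational(1, 2)) = Mul(Rational(1, 7), Pow(424466, Rational(1, 2)))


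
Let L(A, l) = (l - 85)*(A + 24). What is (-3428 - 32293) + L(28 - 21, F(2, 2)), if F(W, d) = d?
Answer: -38294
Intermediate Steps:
L(A, l) = (-85 + l)*(24 + A)
(-3428 - 32293) + L(28 - 21, F(2, 2)) = (-3428 - 32293) + (-2040 - 85*(28 - 21) + 24*2 + (28 - 21)*2) = -35721 + (-2040 - 85*7 + 48 + 7*2) = -35721 + (-2040 - 595 + 48 + 14) = -35721 - 2573 = -38294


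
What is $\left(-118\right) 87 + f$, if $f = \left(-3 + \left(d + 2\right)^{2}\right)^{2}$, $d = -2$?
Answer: $-10257$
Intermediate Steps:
$f = 9$ ($f = \left(-3 + \left(-2 + 2\right)^{2}\right)^{2} = \left(-3 + 0^{2}\right)^{2} = \left(-3 + 0\right)^{2} = \left(-3\right)^{2} = 9$)
$\left(-118\right) 87 + f = \left(-118\right) 87 + 9 = -10266 + 9 = -10257$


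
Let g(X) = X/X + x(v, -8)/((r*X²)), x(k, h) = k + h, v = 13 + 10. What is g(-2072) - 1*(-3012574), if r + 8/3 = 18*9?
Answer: 6182231541046445/2052141952 ≈ 3.0126e+6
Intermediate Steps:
r = 478/3 (r = -8/3 + 18*9 = -8/3 + 162 = 478/3 ≈ 159.33)
v = 23
x(k, h) = h + k
g(X) = 1 + 45/(478*X²) (g(X) = X/X + (-8 + 23)/((478*X²/3)) = 1 + 15*(3/(478*X²)) = 1 + 45/(478*X²))
g(-2072) - 1*(-3012574) = (1 + (45/478)/(-2072)²) - 1*(-3012574) = (1 + (45/478)*(1/4293184)) + 3012574 = (1 + 45/2052141952) + 3012574 = 2052141997/2052141952 + 3012574 = 6182231541046445/2052141952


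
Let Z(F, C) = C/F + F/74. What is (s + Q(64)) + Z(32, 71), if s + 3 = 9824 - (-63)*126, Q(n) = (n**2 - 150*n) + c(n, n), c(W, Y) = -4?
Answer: 14508323/1184 ≈ 12254.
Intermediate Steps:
Z(F, C) = F/74 + C/F (Z(F, C) = C/F + F*(1/74) = C/F + F/74 = F/74 + C/F)
Q(n) = -4 + n**2 - 150*n (Q(n) = (n**2 - 150*n) - 4 = -4 + n**2 - 150*n)
s = 17759 (s = -3 + (9824 - (-63)*126) = -3 + (9824 - 1*(-7938)) = -3 + (9824 + 7938) = -3 + 17762 = 17759)
(s + Q(64)) + Z(32, 71) = (17759 + (-4 + 64**2 - 150*64)) + ((1/74)*32 + 71/32) = (17759 + (-4 + 4096 - 9600)) + (16/37 + 71*(1/32)) = (17759 - 5508) + (16/37 + 71/32) = 12251 + 3139/1184 = 14508323/1184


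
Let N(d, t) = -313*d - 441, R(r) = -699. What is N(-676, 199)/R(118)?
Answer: -211147/699 ≈ -302.07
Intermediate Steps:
N(d, t) = -441 - 313*d
N(-676, 199)/R(118) = (-441 - 313*(-676))/(-699) = (-441 + 211588)*(-1/699) = 211147*(-1/699) = -211147/699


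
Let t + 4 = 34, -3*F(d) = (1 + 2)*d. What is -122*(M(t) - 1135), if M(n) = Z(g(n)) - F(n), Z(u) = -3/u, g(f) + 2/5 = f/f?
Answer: 135420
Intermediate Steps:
g(f) = 3/5 (g(f) = -2/5 + f/f = -2/5 + 1 = 3/5)
F(d) = -d (F(d) = -(1 + 2)*d/3 = -d)
t = 30 (t = -4 + 34 = 30)
M(n) = -5 + n (M(n) = -3/3/5 - (-1)*n = -3*5/3 + n = -5 + n)
-122*(M(t) - 1135) = -122*((-5 + 30) - 1135) = -122*(25 - 1135) = -122*(-1110) = 135420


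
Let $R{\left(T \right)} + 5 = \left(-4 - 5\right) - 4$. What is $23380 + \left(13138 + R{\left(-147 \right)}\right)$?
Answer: $36500$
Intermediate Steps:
$R{\left(T \right)} = -18$ ($R{\left(T \right)} = -5 - 13 = -18$)
$23380 + \left(13138 + R{\left(-147 \right)}\right) = 23380 + \left(13138 - 18\right) = 23380 + 13120 = 36500$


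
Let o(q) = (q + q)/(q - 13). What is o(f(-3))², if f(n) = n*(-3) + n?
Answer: 144/49 ≈ 2.9388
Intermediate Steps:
f(n) = -2*n (f(n) = -3*n + n = -2*n)
o(q) = 2*q/(-13 + q) (o(q) = (2*q)/(-13 + q) = 2*q/(-13 + q))
o(f(-3))² = (2*(-2*(-3))/(-13 - 2*(-3)))² = (2*6/(-13 + 6))² = (2*6/(-7))² = (2*6*(-⅐))² = (-12/7)² = 144/49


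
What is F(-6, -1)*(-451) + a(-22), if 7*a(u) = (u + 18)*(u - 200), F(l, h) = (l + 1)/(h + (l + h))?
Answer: -8681/56 ≈ -155.02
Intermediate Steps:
F(l, h) = (1 + l)/(l + 2*h) (F(l, h) = (1 + l)/(h + (h + l)) = (1 + l)/(l + 2*h))
a(u) = (-200 + u)*(18 + u)/7 (a(u) = ((u + 18)*(u - 200))/7 = ((18 + u)*(-200 + u))/7 = ((-200 + u)*(18 + u))/7 = (-200 + u)*(18 + u)/7)
F(-6, -1)*(-451) + a(-22) = ((1 - 6)/(-6 + 2*(-1)))*(-451) + (-3600/7 - 26*(-22) + (1/7)*(-22)**2) = (-5/(-6 - 2))*(-451) + (-3600/7 + 572 + (1/7)*484) = (-5/(-8))*(-451) + (-3600/7 + 572 + 484/7) = -1/8*(-5)*(-451) + 888/7 = (5/8)*(-451) + 888/7 = -2255/8 + 888/7 = -8681/56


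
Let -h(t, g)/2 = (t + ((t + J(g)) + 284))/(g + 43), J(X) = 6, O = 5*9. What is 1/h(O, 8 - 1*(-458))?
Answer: -509/760 ≈ -0.66974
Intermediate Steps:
O = 45
h(t, g) = -2*(290 + 2*t)/(43 + g) (h(t, g) = -2*(t + ((t + 6) + 284))/(g + 43) = -2*(t + ((6 + t) + 284))/(43 + g) = -2*(t + (290 + t))/(43 + g) = -2*(290 + 2*t)/(43 + g))
1/h(O, 8 - 1*(-458)) = 1/(4*(-145 - 1*45)/(43 + (8 - 1*(-458)))) = 1/(4*(-145 - 45)/(43 + (8 + 458))) = 1/(4*(-190)/(43 + 466)) = 1/(4*(-190)/509) = 1/(4*(1/509)*(-190)) = 1/(-760/509) = -509/760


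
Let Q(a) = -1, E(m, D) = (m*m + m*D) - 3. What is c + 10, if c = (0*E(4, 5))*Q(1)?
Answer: 10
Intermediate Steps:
E(m, D) = -3 + m² + D*m (E(m, D) = (m² + D*m) - 3 = -3 + m² + D*m)
c = 0 (c = (0*(-3 + 4² + 5*4))*(-1) = (0*(-3 + 16 + 20))*(-1) = (0*33)*(-1) = 0*(-1) = 0)
c + 10 = 0 + 10 = 10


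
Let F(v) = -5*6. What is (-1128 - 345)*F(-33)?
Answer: 44190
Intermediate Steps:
F(v) = -30
(-1128 - 345)*F(-33) = (-1128 - 345)*(-30) = -1473*(-30) = 44190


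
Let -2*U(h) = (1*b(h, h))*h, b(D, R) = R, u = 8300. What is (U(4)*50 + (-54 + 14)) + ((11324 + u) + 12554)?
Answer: 31738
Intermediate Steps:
U(h) = -h**2/2 (U(h) = -1*h*h/2 = -h*h/2 = -h**2/2)
(U(4)*50 + (-54 + 14)) + ((11324 + u) + 12554) = (-1/2*4**2*50 + (-54 + 14)) + ((11324 + 8300) + 12554) = (-1/2*16*50 - 40) + (19624 + 12554) = (-8*50 - 40) + 32178 = (-400 - 40) + 32178 = -440 + 32178 = 31738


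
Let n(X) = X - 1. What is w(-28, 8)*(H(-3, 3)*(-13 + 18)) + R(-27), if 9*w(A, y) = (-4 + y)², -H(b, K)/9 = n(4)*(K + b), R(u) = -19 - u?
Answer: 8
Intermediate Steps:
n(X) = -1 + X
H(b, K) = -27*K - 27*b (H(b, K) = -9*(-1 + 4)*(K + b) = -27*(K + b) = -9*(3*K + 3*b) = -27*K - 27*b)
w(A, y) = (-4 + y)²/9
w(-28, 8)*(H(-3, 3)*(-13 + 18)) + R(-27) = ((-4 + 8)²/9)*((-27*3 - 27*(-3))*(-13 + 18)) + (-19 - 1*(-27)) = ((⅑)*4²)*((-81 + 81)*5) + (-19 + 27) = ((⅑)*16)*(0*5) + 8 = (16/9)*0 + 8 = 0 + 8 = 8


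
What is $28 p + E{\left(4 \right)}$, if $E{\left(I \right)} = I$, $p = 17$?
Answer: $480$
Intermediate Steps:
$28 p + E{\left(4 \right)} = 28 \cdot 17 + 4 = 476 + 4 = 480$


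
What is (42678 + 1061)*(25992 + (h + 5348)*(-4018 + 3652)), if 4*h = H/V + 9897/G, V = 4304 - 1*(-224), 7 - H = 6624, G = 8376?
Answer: -266988013896512553/3160544 ≈ -8.4475e+10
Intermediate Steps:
H = -6617 (H = 7 - 1*6624 = 7 - 6624 = -6617)
V = 4528 (V = 4304 + 224 = 4528)
h = -442099/6321088 (h = (-6617/4528 + 9897/8376)/4 = (-6617*1/4528 + 9897*(1/8376))/4 = (-6617/4528 + 3299/2792)/4 = (¼)*(-442099/1580272) = -442099/6321088 ≈ -0.069940)
(42678 + 1061)*(25992 + (h + 5348)*(-4018 + 3652)) = (42678 + 1061)*(25992 + (-442099/6321088 + 5348)*(-4018 + 3652)) = 43739*(25992 + (33804736525/6321088)*(-366)) = 43739*(25992 - 6186266784075/3160544) = 43739*(-6104117924427/3160544) = -266988013896512553/3160544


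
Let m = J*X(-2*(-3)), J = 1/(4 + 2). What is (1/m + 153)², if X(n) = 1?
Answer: 25281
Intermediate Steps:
J = ⅙ (J = 1/6 = ⅙ ≈ 0.16667)
m = ⅙ (m = (⅙)*1 = ⅙ ≈ 0.16667)
(1/m + 153)² = (1/(⅙) + 153)² = (6 + 153)² = 159² = 25281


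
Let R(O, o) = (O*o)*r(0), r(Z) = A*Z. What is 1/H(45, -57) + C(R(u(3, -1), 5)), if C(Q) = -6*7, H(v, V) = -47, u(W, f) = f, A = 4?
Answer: -1975/47 ≈ -42.021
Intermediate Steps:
r(Z) = 4*Z
R(O, o) = 0 (R(O, o) = (O*o)*(4*0) = (O*o)*0 = 0)
C(Q) = -42
1/H(45, -57) + C(R(u(3, -1), 5)) = 1/(-47) - 42 = -1/47 - 42 = -1975/47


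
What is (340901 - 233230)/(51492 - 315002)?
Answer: -107671/263510 ≈ -0.40860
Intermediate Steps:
(340901 - 233230)/(51492 - 315002) = 107671/(-263510) = 107671*(-1/263510) = -107671/263510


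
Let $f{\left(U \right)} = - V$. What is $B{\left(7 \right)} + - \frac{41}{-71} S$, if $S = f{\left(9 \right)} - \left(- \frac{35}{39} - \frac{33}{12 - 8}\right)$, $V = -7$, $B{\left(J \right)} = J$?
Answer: $\frac{180811}{11076} \approx 16.325$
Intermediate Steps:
$f{\left(U \right)} = 7$ ($f{\left(U \right)} = \left(-1\right) \left(-7\right) = 7$)
$S = \frac{2519}{156}$ ($S = 7 - \left(- \frac{35}{39} - \frac{33}{12 - 8}\right) = 7 - \left(- \frac{35}{39} - \frac{33}{4}\right) = 7 + \left(33 \cdot \frac{1}{4} + \frac{35}{39}\right) = 7 + \left(\frac{33}{4} + \frac{35}{39}\right) = 7 + \frac{1427}{156} = \frac{2519}{156} \approx 16.147$)
$B{\left(7 \right)} + - \frac{41}{-71} S = 7 + - \frac{41}{-71} \cdot \frac{2519}{156} = 7 + \left(-41\right) \left(- \frac{1}{71}\right) \frac{2519}{156} = 7 + \frac{41}{71} \cdot \frac{2519}{156} = 7 + \frac{103279}{11076} = \frac{180811}{11076}$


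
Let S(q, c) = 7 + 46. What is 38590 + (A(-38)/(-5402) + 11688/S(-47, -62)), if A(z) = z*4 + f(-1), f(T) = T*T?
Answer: 11111695119/286306 ≈ 38811.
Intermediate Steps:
S(q, c) = 53
f(T) = T²
A(z) = 1 + 4*z (A(z) = z*4 + (-1)² = 4*z + 1 = 1 + 4*z)
38590 + (A(-38)/(-5402) + 11688/S(-47, -62)) = 38590 + ((1 + 4*(-38))/(-5402) + 11688/53) = 38590 + ((1 - 152)*(-1/5402) + 11688*(1/53)) = 38590 + (-151*(-1/5402) + 11688/53) = 38590 + (151/5402 + 11688/53) = 38590 + 63146579/286306 = 11111695119/286306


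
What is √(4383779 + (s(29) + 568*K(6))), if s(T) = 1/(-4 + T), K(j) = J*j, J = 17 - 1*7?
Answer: 2*√27611619/5 ≈ 2101.9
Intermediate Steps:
J = 10 (J = 17 - 7 = 10)
K(j) = 10*j
√(4383779 + (s(29) + 568*K(6))) = √(4383779 + (1/(-4 + 29) + 568*(10*6))) = √(4383779 + (1/25 + 568*60)) = √(4383779 + (1/25 + 34080)) = √(4383779 + 852001/25) = √(110446476/25) = 2*√27611619/5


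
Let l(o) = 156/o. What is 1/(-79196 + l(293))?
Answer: -293/23204272 ≈ -1.2627e-5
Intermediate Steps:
1/(-79196 + l(293)) = 1/(-79196 + 156/293) = 1/(-23204272/293) = -293/23204272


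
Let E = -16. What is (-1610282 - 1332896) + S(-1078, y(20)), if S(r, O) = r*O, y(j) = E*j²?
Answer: 3956022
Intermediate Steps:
y(j) = -16*j²
S(r, O) = O*r
(-1610282 - 1332896) + S(-1078, y(20)) = (-1610282 - 1332896) - 16*20²*(-1078) = -2943178 - 16*400*(-1078) = -2943178 - 6400*(-1078) = -2943178 + 6899200 = 3956022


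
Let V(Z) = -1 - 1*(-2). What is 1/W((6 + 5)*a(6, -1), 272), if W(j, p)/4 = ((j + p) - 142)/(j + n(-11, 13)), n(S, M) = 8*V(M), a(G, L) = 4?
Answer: 13/174 ≈ 0.074713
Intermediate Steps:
V(Z) = 1 (V(Z) = -1 + 2 = 1)
n(S, M) = 8 (n(S, M) = 8*1 = 8)
W(j, p) = 4*(-142 + j + p)/(8 + j) (W(j, p) = 4*(((j + p) - 142)/(j + 8)) = 4*((-142 + j + p)/(8 + j)) = 4*(-142 + j + p)/(8 + j))
1/W((6 + 5)*a(6, -1), 272) = 1/(4*(-142 + (6 + 5)*4 + 272)/(8 + (6 + 5)*4)) = 1/(4*(-142 + 11*4 + 272)/(8 + 11*4)) = 1/(4*(-142 + 44 + 272)/(8 + 44)) = 1/(4*174/52) = 1/(4*(1/52)*174) = 1/(174/13) = 13/174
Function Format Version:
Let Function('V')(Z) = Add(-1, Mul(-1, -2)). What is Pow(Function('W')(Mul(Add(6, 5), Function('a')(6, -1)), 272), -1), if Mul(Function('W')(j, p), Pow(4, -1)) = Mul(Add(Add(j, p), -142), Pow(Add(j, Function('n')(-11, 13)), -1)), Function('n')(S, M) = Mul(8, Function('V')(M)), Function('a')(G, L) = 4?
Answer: Rational(13, 174) ≈ 0.074713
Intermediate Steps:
Function('V')(Z) = 1 (Function('V')(Z) = Add(-1, 2) = 1)
Function('n')(S, M) = 8 (Function('n')(S, M) = Mul(8, 1) = 8)
Function('W')(j, p) = Mul(4, Pow(Add(8, j), -1), Add(-142, j, p)) (Function('W')(j, p) = Mul(4, Mul(Add(Add(j, p), -142), Pow(Add(j, 8), -1))) = Mul(4, Mul(Add(-142, j, p), Pow(Add(8, j), -1))) = Mul(4, Mul(Pow(Add(8, j), -1), Add(-142, j, p))) = Mul(4, Pow(Add(8, j), -1), Add(-142, j, p)))
Pow(Function('W')(Mul(Add(6, 5), Function('a')(6, -1)), 272), -1) = Pow(Mul(4, Pow(Add(8, Mul(Add(6, 5), 4)), -1), Add(-142, Mul(Add(6, 5), 4), 272)), -1) = Pow(Mul(4, Pow(Add(8, Mul(11, 4)), -1), Add(-142, Mul(11, 4), 272)), -1) = Pow(Mul(4, Pow(Add(8, 44), -1), Add(-142, 44, 272)), -1) = Pow(Mul(4, Pow(52, -1), 174), -1) = Pow(Mul(4, Rational(1, 52), 174), -1) = Pow(Rational(174, 13), -1) = Rational(13, 174)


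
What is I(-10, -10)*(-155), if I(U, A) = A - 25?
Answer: 5425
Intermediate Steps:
I(U, A) = -25 + A
I(-10, -10)*(-155) = (-25 - 10)*(-155) = -35*(-155) = 5425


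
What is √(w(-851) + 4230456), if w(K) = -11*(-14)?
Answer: √4230610 ≈ 2056.8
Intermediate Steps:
w(K) = 154
√(w(-851) + 4230456) = √(154 + 4230456) = √4230610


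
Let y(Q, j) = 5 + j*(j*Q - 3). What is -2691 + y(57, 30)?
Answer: 48524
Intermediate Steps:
y(Q, j) = 5 + j*(-3 + Q*j) (y(Q, j) = 5 + j*(Q*j - 3) = 5 + j*(-3 + Q*j))
-2691 + y(57, 30) = -2691 + (5 - 3*30 + 57*30**2) = -2691 + (5 - 90 + 57*900) = -2691 + (5 - 90 + 51300) = -2691 + 51215 = 48524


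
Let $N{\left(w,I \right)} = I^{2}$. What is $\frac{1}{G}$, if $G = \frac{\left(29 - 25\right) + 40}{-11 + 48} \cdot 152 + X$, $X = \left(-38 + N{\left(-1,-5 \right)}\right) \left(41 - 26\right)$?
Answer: $- \frac{37}{527} \approx -0.070209$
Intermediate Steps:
$X = -195$ ($X = \left(-38 + \left(-5\right)^{2}\right) \left(41 - 26\right) = \left(-38 + 25\right) 15 = \left(-13\right) 15 = -195$)
$G = - \frac{527}{37}$ ($G = \frac{\left(29 - 25\right) + 40}{-11 + 48} \cdot 152 - 195 = \frac{4 + 40}{37} \cdot 152 - 195 = 44 \cdot \frac{1}{37} \cdot 152 - 195 = \frac{44}{37} \cdot 152 - 195 = \frac{6688}{37} - 195 = - \frac{527}{37} \approx -14.243$)
$\frac{1}{G} = \frac{1}{- \frac{527}{37}} = - \frac{37}{527}$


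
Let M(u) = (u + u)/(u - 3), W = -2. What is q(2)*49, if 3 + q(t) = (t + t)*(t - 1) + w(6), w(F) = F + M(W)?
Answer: 1911/5 ≈ 382.20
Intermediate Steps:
M(u) = 2*u/(-3 + u) (M(u) = (2*u)/(-3 + u) = 2*u/(-3 + u))
w(F) = ⅘ + F (w(F) = F + 2*(-2)/(-3 - 2) = F + 2*(-2)/(-5) = F + 2*(-2)*(-⅕) = F + ⅘ = ⅘ + F)
q(t) = 19/5 + 2*t*(-1 + t) (q(t) = -3 + ((t + t)*(t - 1) + (⅘ + 6)) = -3 + ((2*t)*(-1 + t) + 34/5) = -3 + (2*t*(-1 + t) + 34/5) = -3 + (34/5 + 2*t*(-1 + t)) = 19/5 + 2*t*(-1 + t))
q(2)*49 = (19/5 - 2*2 + 2*2²)*49 = (19/5 - 4 + 2*4)*49 = (19/5 - 4 + 8)*49 = (39/5)*49 = 1911/5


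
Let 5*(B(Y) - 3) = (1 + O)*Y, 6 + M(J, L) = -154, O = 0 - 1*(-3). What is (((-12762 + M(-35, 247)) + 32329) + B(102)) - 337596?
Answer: -1590522/5 ≈ -3.1810e+5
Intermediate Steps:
O = 3 (O = 0 + 3 = 3)
M(J, L) = -160 (M(J, L) = -6 - 154 = -160)
B(Y) = 3 + 4*Y/5 (B(Y) = 3 + ((1 + 3)*Y)/5 = 3 + (4*Y)/5 = 3 + 4*Y/5)
(((-12762 + M(-35, 247)) + 32329) + B(102)) - 337596 = (((-12762 - 160) + 32329) + (3 + (4/5)*102)) - 337596 = ((-12922 + 32329) + (3 + 408/5)) - 337596 = (19407 + 423/5) - 337596 = 97458/5 - 337596 = -1590522/5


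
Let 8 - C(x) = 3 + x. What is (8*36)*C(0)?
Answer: 1440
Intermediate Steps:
C(x) = 5 - x (C(x) = 8 - (3 + x) = 8 + (-3 - x) = 5 - x)
(8*36)*C(0) = (8*36)*(5 - 1*0) = 288*(5 + 0) = 288*5 = 1440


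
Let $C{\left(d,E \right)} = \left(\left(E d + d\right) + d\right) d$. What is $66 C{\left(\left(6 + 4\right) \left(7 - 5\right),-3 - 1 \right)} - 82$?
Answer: $-52882$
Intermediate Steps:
$C{\left(d,E \right)} = d \left(2 d + E d\right)$ ($C{\left(d,E \right)} = \left(\left(d + E d\right) + d\right) d = \left(2 d + E d\right) d = d \left(2 d + E d\right)$)
$66 C{\left(\left(6 + 4\right) \left(7 - 5\right),-3 - 1 \right)} - 82 = 66 \left(\left(6 + 4\right) \left(7 - 5\right)\right)^{2} \left(2 - 4\right) - 82 = 66 \left(10 \cdot 2\right)^{2} \left(2 - 4\right) - 82 = 66 \cdot 20^{2} \left(-2\right) - 82 = 66 \cdot 400 \left(-2\right) - 82 = 66 \left(-800\right) - 82 = -52800 - 82 = -52882$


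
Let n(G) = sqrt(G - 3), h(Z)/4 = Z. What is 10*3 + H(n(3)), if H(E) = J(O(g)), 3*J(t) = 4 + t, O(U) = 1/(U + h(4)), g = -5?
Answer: 345/11 ≈ 31.364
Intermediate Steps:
h(Z) = 4*Z
n(G) = sqrt(-3 + G)
O(U) = 1/(16 + U) (O(U) = 1/(U + 4*4) = 1/(U + 16) = 1/(16 + U))
J(t) = 4/3 + t/3 (J(t) = (4 + t)/3 = 4/3 + t/3)
H(E) = 15/11 (H(E) = 4/3 + 1/(3*(16 - 5)) = 4/3 + (1/3)/11 = 4/3 + (1/3)*(1/11) = 4/3 + 1/33 = 15/11)
10*3 + H(n(3)) = 10*3 + 15/11 = 30 + 15/11 = 345/11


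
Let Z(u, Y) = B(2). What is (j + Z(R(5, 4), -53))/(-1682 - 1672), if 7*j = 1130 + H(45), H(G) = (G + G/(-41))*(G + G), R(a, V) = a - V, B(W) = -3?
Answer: -207469/962598 ≈ -0.21553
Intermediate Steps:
Z(u, Y) = -3
H(G) = 80*G**2/41 (H(G) = (G + G*(-1/41))*(2*G) = (G - G/41)*(2*G) = (40*G/41)*(2*G) = 80*G**2/41)
j = 208330/287 (j = (1130 + (80/41)*45**2)/7 = (1130 + (80/41)*2025)/7 = (1130 + 162000/41)/7 = (1/7)*(208330/41) = 208330/287 ≈ 725.89)
(j + Z(R(5, 4), -53))/(-1682 - 1672) = (208330/287 - 3)/(-1682 - 1672) = (207469/287)/(-3354) = (207469/287)*(-1/3354) = -207469/962598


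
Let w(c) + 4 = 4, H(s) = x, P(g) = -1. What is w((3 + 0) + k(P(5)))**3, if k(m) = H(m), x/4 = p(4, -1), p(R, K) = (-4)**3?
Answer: 0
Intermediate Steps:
p(R, K) = -64
x = -256 (x = 4*(-64) = -256)
H(s) = -256
k(m) = -256
w(c) = 0 (w(c) = -4 + 4 = 0)
w((3 + 0) + k(P(5)))**3 = 0**3 = 0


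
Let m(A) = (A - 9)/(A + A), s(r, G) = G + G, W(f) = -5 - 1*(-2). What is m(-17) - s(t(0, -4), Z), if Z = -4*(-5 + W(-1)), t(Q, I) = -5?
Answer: -1075/17 ≈ -63.235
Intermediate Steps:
W(f) = -3 (W(f) = -5 + 2 = -3)
Z = 32 (Z = -4*(-5 - 3) = -4*(-8) = 32)
s(r, G) = 2*G
m(A) = (-9 + A)/(2*A) (m(A) = (-9 + A)/((2*A)) = (-9 + A)*(1/(2*A)) = (-9 + A)/(2*A))
m(-17) - s(t(0, -4), Z) = (1/2)*(-9 - 17)/(-17) - 2*32 = (1/2)*(-1/17)*(-26) - 1*64 = 13/17 - 64 = -1075/17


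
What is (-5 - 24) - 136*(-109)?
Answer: 14795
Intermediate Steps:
(-5 - 24) - 136*(-109) = -29 + 14824 = 14795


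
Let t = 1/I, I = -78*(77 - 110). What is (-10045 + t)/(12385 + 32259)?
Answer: -25855829/114913656 ≈ -0.22500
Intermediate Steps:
I = 2574 (I = -78*(-33) = 2574)
t = 1/2574 ≈ 0.00038850
(-10045 + t)/(12385 + 32259) = (-10045 + 1/2574)/(12385 + 32259) = -25855829/2574/44644 = -25855829/2574*1/44644 = -25855829/114913656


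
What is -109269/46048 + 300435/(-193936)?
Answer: -2189101479/558147808 ≈ -3.9221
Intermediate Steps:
-109269/46048 + 300435/(-193936) = -109269*1/46048 + 300435*(-1/193936) = -109269/46048 - 300435/193936 = -2189101479/558147808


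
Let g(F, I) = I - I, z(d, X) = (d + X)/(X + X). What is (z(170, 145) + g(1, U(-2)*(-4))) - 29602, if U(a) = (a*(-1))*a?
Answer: -1716853/58 ≈ -29601.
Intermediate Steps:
z(d, X) = (X + d)/(2*X) (z(d, X) = (X + d)/((2*X)) = (X + d)*(1/(2*X)) = (X + d)/(2*X))
U(a) = -a² (U(a) = (-a)*a = -a²)
g(F, I) = 0
(z(170, 145) + g(1, U(-2)*(-4))) - 29602 = ((½)*(145 + 170)/145 + 0) - 29602 = ((½)*(1/145)*315 + 0) - 29602 = (63/58 + 0) - 29602 = 63/58 - 29602 = -1716853/58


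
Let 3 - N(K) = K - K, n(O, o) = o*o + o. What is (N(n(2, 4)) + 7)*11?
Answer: 110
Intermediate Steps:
n(O, o) = o + o² (n(O, o) = o² + o = o + o²)
N(K) = 3 (N(K) = 3 - (K - K) = 3 - 1*0 = 3 + 0 = 3)
(N(n(2, 4)) + 7)*11 = (3 + 7)*11 = 10*11 = 110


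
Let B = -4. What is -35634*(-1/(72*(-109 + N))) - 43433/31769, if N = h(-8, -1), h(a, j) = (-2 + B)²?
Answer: -226723399/27829644 ≈ -8.1468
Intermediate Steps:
h(a, j) = 36 (h(a, j) = (-2 - 4)² = (-6)² = 36)
N = 36
-35634*(-1/(72*(-109 + N))) - 43433/31769 = -35634*(-1/(72*(-109 + 36))) - 43433/31769 = -35634/((-72*(-73))) - 43433*1/31769 = -35634/5256 - 43433/31769 = -35634*1/5256 - 43433/31769 = -5939/876 - 43433/31769 = -226723399/27829644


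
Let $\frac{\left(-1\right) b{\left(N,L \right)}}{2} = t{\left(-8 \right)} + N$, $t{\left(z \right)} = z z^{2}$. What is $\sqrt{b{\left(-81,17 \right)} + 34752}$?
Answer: $\sqrt{35938} \approx 189.57$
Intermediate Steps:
$t{\left(z \right)} = z^{3}$
$b{\left(N,L \right)} = 1024 - 2 N$ ($b{\left(N,L \right)} = - 2 \left(\left(-8\right)^{3} + N\right) = - 2 \left(-512 + N\right) = 1024 - 2 N$)
$\sqrt{b{\left(-81,17 \right)} + 34752} = \sqrt{\left(1024 - -162\right) + 34752} = \sqrt{\left(1024 + 162\right) + 34752} = \sqrt{1186 + 34752} = \sqrt{35938}$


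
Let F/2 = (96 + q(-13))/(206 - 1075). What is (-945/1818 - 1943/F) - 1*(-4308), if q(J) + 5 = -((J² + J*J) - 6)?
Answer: 19580792/24341 ≈ 804.44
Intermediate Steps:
q(J) = 1 - 2*J² (q(J) = -5 - ((J² + J*J) - 6) = -5 - ((J² + J²) - 6) = -5 - (2*J² - 6) = -5 - (-6 + 2*J²) = -5 + (6 - 2*J²) = 1 - 2*J²)
F = 482/869 (F = 2*((96 + (1 - 2*(-13)²))/(206 - 1075)) = 2*((96 + (1 - 2*169))/(-869)) = 2*((96 + (1 - 338))*(-1/869)) = 2*((96 - 337)*(-1/869)) = 2*(-241*(-1/869)) = 2*(241/869) = 482/869 ≈ 0.55466)
(-945/1818 - 1943/F) - 1*(-4308) = (-945/1818 - 1943/482/869) - 1*(-4308) = (-945*1/1818 - 1943*869/482) + 4308 = (-105/202 - 1688467/482) + 4308 = -85280236/24341 + 4308 = 19580792/24341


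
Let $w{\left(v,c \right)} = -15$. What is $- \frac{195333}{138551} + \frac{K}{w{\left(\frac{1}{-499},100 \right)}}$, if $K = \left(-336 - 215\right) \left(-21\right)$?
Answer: $- \frac{535367872}{692755} \approx -772.81$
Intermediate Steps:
$K = 11571$ ($K = \left(-551\right) \left(-21\right) = 11571$)
$- \frac{195333}{138551} + \frac{K}{w{\left(\frac{1}{-499},100 \right)}} = - \frac{195333}{138551} + \frac{11571}{-15} = \left(-195333\right) \frac{1}{138551} + 11571 \left(- \frac{1}{15}\right) = - \frac{195333}{138551} - \frac{3857}{5} = - \frac{535367872}{692755}$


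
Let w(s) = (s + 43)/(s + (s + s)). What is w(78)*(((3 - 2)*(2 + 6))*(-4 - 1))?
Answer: -2420/117 ≈ -20.684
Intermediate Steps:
w(s) = (43 + s)/(3*s) (w(s) = (43 + s)/(s + 2*s) = (43 + s)/((3*s)) = (43 + s)*(1/(3*s)) = (43 + s)/(3*s))
w(78)*(((3 - 2)*(2 + 6))*(-4 - 1)) = ((⅓)*(43 + 78)/78)*(((3 - 2)*(2 + 6))*(-4 - 1)) = ((⅓)*(1/78)*121)*((1*8)*(-5)) = 121*(8*(-5))/234 = (121/234)*(-40) = -2420/117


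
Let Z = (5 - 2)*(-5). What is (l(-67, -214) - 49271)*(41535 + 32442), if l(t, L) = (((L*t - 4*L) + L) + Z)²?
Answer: 16563594851058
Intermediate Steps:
Z = -15 (Z = 3*(-5) = -15)
l(t, L) = (-15 - 3*L + L*t)² (l(t, L) = (((L*t - 4*L) + L) - 15)² = (((-4*L + L*t) + L) - 15)² = ((-3*L + L*t) - 15)² = (-15 - 3*L + L*t)²)
(l(-67, -214) - 49271)*(41535 + 32442) = ((15 + 3*(-214) - 1*(-214)*(-67))² - 49271)*(41535 + 32442) = ((15 - 642 - 14338)² - 49271)*73977 = ((-14965)² - 49271)*73977 = (223951225 - 49271)*73977 = 223901954*73977 = 16563594851058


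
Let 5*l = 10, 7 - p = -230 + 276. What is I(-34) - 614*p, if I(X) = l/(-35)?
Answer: 838108/35 ≈ 23946.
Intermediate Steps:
p = -39 (p = 7 - (-230 + 276) = 7 - 1*46 = 7 - 46 = -39)
l = 2 (l = (⅕)*10 = 2)
I(X) = -2/35 (I(X) = 2/(-35) = 2*(-1/35) = -2/35)
I(-34) - 614*p = -2/35 - 614*(-39) = -2/35 + 23946 = 838108/35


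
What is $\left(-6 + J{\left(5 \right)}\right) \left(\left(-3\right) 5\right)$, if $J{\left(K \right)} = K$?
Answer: $15$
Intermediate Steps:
$\left(-6 + J{\left(5 \right)}\right) \left(\left(-3\right) 5\right) = \left(-6 + 5\right) \left(\left(-3\right) 5\right) = \left(-1\right) \left(-15\right) = 15$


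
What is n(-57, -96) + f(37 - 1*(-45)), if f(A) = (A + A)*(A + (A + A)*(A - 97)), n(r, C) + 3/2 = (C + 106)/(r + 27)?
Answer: -2339963/6 ≈ -3.8999e+5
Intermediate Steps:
n(r, C) = -3/2 + (106 + C)/(27 + r) (n(r, C) = -3/2 + (C + 106)/(r + 27) = -3/2 + (106 + C)/(27 + r))
f(A) = 2*A*(A + 2*A*(-97 + A)) (f(A) = (2*A)*(A + (2*A)*(-97 + A)) = (2*A)*(A + 2*A*(-97 + A)) = 2*A*(A + 2*A*(-97 + A)))
n(-57, -96) + f(37 - 1*(-45)) = (131 - 3*(-57) + 2*(-96))/(2*(27 - 57)) + (37 - 1*(-45))²*(-386 + 4*(37 - 1*(-45))) = (½)*(131 + 171 - 192)/(-30) + (37 + 45)²*(-386 + 4*(37 + 45)) = (½)*(-1/30)*110 + 82²*(-386 + 4*82) = -11/6 + 6724*(-386 + 328) = -11/6 + 6724*(-58) = -11/6 - 389992 = -2339963/6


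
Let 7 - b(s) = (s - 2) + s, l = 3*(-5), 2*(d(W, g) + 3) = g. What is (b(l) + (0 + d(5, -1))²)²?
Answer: 42025/16 ≈ 2626.6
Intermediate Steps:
d(W, g) = -3 + g/2
l = -15
b(s) = 9 - 2*s (b(s) = 7 - ((s - 2) + s) = 7 - ((-2 + s) + s) = 7 - (-2 + 2*s) = 7 + (2 - 2*s) = 9 - 2*s)
(b(l) + (0 + d(5, -1))²)² = ((9 - 2*(-15)) + (0 + (-3 + (½)*(-1)))²)² = ((9 + 30) + (0 + (-3 - ½))²)² = (39 + (0 - 7/2)²)² = (39 + (-7/2)²)² = (39 + 49/4)² = (205/4)² = 42025/16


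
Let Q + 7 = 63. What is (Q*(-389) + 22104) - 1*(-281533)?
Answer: 281853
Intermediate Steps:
Q = 56 (Q = -7 + 63 = 56)
(Q*(-389) + 22104) - 1*(-281533) = (56*(-389) + 22104) - 1*(-281533) = (-21784 + 22104) + 281533 = 320 + 281533 = 281853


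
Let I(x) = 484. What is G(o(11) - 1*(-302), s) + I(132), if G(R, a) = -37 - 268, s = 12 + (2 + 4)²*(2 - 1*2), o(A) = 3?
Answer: 179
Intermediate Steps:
s = 12 (s = 12 + 6²*(2 - 2) = 12 + 36*0 = 12 + 0 = 12)
G(R, a) = -305
G(o(11) - 1*(-302), s) + I(132) = -305 + 484 = 179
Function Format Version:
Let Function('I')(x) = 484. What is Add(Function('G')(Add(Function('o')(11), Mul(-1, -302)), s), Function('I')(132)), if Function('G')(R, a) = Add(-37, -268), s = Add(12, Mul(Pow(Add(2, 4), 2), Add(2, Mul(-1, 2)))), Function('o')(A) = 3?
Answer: 179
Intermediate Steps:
s = 12 (s = Add(12, Mul(Pow(6, 2), Add(2, -2))) = Add(12, Mul(36, 0)) = Add(12, 0) = 12)
Function('G')(R, a) = -305
Add(Function('G')(Add(Function('o')(11), Mul(-1, -302)), s), Function('I')(132)) = Add(-305, 484) = 179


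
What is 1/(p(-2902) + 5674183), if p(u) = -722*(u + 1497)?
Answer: 1/6688593 ≈ 1.4951e-7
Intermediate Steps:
p(u) = -1080834 - 722*u (p(u) = -722*(1497 + u) = -1080834 - 722*u)
1/(p(-2902) + 5674183) = 1/((-1080834 - 722*(-2902)) + 5674183) = 1/((-1080834 + 2095244) + 5674183) = 1/(1014410 + 5674183) = 1/6688593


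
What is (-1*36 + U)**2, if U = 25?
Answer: 121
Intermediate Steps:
(-1*36 + U)**2 = (-1*36 + 25)**2 = (-36 + 25)**2 = (-11)**2 = 121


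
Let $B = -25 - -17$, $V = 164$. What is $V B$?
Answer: $-1312$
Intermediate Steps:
$B = -8$ ($B = -25 + 17 = -8$)
$V B = 164 \left(-8\right) = -1312$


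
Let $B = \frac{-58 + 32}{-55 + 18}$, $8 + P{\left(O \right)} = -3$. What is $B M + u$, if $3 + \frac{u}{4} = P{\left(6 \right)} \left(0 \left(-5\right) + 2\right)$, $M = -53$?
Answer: $- \frac{5078}{37} \approx -137.24$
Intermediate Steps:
$P{\left(O \right)} = -11$ ($P{\left(O \right)} = -8 - 3 = -11$)
$B = \frac{26}{37}$ ($B = - \frac{26}{-37} = \left(-26\right) \left(- \frac{1}{37}\right) = \frac{26}{37} \approx 0.7027$)
$u = -100$ ($u = -12 + 4 \left(- 11 \left(0 \left(-5\right) + 2\right)\right) = -12 + 4 \left(- 11 \left(0 + 2\right)\right) = -12 + 4 \left(\left(-11\right) 2\right) = -12 + 4 \left(-22\right) = -12 - 88 = -100$)
$B M + u = \frac{26}{37} \left(-53\right) - 100 = - \frac{1378}{37} - 100 = - \frac{5078}{37}$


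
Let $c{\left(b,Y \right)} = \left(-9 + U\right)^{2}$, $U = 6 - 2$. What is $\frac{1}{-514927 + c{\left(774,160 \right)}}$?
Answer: $- \frac{1}{514902} \approx -1.9421 \cdot 10^{-6}$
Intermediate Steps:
$U = 4$ ($U = 6 - 2 = 4$)
$c{\left(b,Y \right)} = 25$ ($c{\left(b,Y \right)} = \left(-9 + 4\right)^{2} = \left(-5\right)^{2} = 25$)
$\frac{1}{-514927 + c{\left(774,160 \right)}} = \frac{1}{-514927 + 25} = \frac{1}{-514902} = - \frac{1}{514902}$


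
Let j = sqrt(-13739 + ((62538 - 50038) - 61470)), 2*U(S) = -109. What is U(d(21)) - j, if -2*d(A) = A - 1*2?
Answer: -109/2 - I*sqrt(62709) ≈ -54.5 - 250.42*I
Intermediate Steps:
d(A) = 1 - A/2 (d(A) = -(A - 1*2)/2 = -(A - 2)/2 = -(-2 + A)/2 = 1 - A/2)
U(S) = -109/2 (U(S) = (1/2)*(-109) = -109/2)
j = I*sqrt(62709) (j = sqrt(-13739 + (12500 - 61470)) = sqrt(-13739 - 48970) = sqrt(-62709) = I*sqrt(62709) ≈ 250.42*I)
U(d(21)) - j = -109/2 - I*sqrt(62709)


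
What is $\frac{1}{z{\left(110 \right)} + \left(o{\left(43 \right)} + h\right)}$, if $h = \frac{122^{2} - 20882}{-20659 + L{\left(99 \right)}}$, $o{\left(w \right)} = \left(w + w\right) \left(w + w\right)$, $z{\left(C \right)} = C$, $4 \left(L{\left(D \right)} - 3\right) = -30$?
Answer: $\frac{41327}{310212458} \approx 0.00013322$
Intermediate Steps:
$L{\left(D \right)} = - \frac{9}{2}$ ($L{\left(D \right)} = 3 + \frac{1}{4} \left(-30\right) = 3 - \frac{15}{2} = - \frac{9}{2}$)
$o{\left(w \right)} = 4 w^{2}$ ($o{\left(w \right)} = 2 w 2 w = 4 w^{2}$)
$h = \frac{11996}{41327}$ ($h = \frac{122^{2} - 20882}{-20659 - \frac{9}{2}} = \frac{14884 - 20882}{- \frac{41327}{2}} = \left(-5998\right) \left(- \frac{2}{41327}\right) = \frac{11996}{41327} \approx 0.29027$)
$\frac{1}{z{\left(110 \right)} + \left(o{\left(43 \right)} + h\right)} = \frac{1}{110 + \left(4 \cdot 43^{2} + \frac{11996}{41327}\right)} = \frac{1}{110 + \left(4 \cdot 1849 + \frac{11996}{41327}\right)} = \frac{1}{110 + \left(7396 + \frac{11996}{41327}\right)} = \frac{1}{110 + \frac{305666488}{41327}} = \frac{1}{\frac{310212458}{41327}} = \frac{41327}{310212458}$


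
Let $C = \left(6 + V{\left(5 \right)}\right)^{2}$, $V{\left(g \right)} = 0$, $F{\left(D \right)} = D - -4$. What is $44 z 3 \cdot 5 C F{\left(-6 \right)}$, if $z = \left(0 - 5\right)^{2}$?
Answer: $-1188000$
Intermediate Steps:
$F{\left(D \right)} = 4 + D$ ($F{\left(D \right)} = D + 4 = 4 + D$)
$z = 25$ ($z = \left(-5\right)^{2} = 25$)
$C = 36$ ($C = \left(6 + 0\right)^{2} = 6^{2} = 36$)
$44 z 3 \cdot 5 C F{\left(-6 \right)} = 44 \cdot 25 \cdot 3 \cdot 5 \cdot 36 \left(4 - 6\right) = 44 \cdot 75 \cdot 5 \cdot 36 \left(-2\right) = 44 \cdot 375 \cdot 36 \left(-2\right) = 44 \cdot 13500 \left(-2\right) = 594000 \left(-2\right) = -1188000$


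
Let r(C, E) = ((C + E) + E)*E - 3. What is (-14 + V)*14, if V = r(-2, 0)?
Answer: -238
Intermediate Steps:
r(C, E) = -3 + E*(C + 2*E) (r(C, E) = (C + 2*E)*E - 3 = E*(C + 2*E) - 3 = -3 + E*(C + 2*E))
V = -3 (V = -3 + 2*0² - 2*0 = -3 + 2*0 + 0 = -3 + 0 + 0 = -3)
(-14 + V)*14 = (-14 - 3)*14 = -17*14 = -238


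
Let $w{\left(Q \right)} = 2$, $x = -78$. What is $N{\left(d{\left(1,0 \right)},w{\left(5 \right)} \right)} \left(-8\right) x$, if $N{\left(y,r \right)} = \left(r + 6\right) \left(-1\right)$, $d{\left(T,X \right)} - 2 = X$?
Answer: $-4992$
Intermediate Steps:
$d{\left(T,X \right)} = 2 + X$
$N{\left(y,r \right)} = -6 - r$ ($N{\left(y,r \right)} = \left(6 + r\right) \left(-1\right) = -6 - r$)
$N{\left(d{\left(1,0 \right)},w{\left(5 \right)} \right)} \left(-8\right) x = \left(-6 - 2\right) \left(-8\right) \left(-78\right) = \left(-8\right) \left(-8\right) \left(-78\right) = 64 \left(-78\right) = -4992$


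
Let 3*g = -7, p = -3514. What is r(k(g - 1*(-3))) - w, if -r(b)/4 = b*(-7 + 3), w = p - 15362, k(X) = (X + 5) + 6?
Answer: 57188/3 ≈ 19063.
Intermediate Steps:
g = -7/3 (g = (1/3)*(-7) = -7/3 ≈ -2.3333)
k(X) = 11 + X (k(X) = (5 + X) + 6 = 11 + X)
w = -18876 (w = -3514 - 15362 = -18876)
r(b) = 16*b (r(b) = -4*b*(-7 + 3) = -4*b*(-4) = -(-16)*b = 16*b)
r(k(g - 1*(-3))) - w = 16*(11 + (-7/3 - 1*(-3))) - 1*(-18876) = 16*(11 + (-7/3 + 3)) + 18876 = 16*(11 + 2/3) + 18876 = 16*(35/3) + 18876 = 560/3 + 18876 = 57188/3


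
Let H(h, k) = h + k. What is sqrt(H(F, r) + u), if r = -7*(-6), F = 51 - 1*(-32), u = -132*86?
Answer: I*sqrt(11227) ≈ 105.96*I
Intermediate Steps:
u = -11352
F = 83 (F = 51 + 32 = 83)
r = 42
sqrt(H(F, r) + u) = sqrt((83 + 42) - 11352) = sqrt(125 - 11352) = sqrt(-11227) = I*sqrt(11227)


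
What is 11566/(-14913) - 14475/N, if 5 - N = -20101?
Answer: -49823519/33315642 ≈ -1.4955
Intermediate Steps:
N = 20106 (N = 5 - 1*(-20101) = 5 + 20101 = 20106)
11566/(-14913) - 14475/N = 11566/(-14913) - 14475/20106 = 11566*(-1/14913) - 14475*1/20106 = -11566/14913 - 4825/6702 = -49823519/33315642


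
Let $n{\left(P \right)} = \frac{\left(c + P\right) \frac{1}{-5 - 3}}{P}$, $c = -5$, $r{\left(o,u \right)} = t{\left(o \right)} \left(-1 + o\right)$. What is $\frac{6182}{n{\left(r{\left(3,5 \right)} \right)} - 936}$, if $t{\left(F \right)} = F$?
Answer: $- \frac{296736}{44929} \approx -6.6046$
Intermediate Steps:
$r{\left(o,u \right)} = o \left(-1 + o\right)$
$n{\left(P \right)} = \frac{\frac{5}{8} - \frac{P}{8}}{P}$ ($n{\left(P \right)} = \frac{\left(-5 + P\right) \frac{1}{-5 - 3}}{P} = \frac{\left(-5 + P\right) \frac{1}{-8}}{P} = \frac{\left(-5 + P\right) \left(- \frac{1}{8}\right)}{P} = \frac{\frac{5}{8} - \frac{P}{8}}{P}$)
$\frac{6182}{n{\left(r{\left(3,5 \right)} \right)} - 936} = \frac{6182}{\frac{5 - 3 \left(-1 + 3\right)}{8 \cdot 3 \left(-1 + 3\right)} - 936} = \frac{6182}{\frac{5 - 3 \cdot 2}{8 \cdot 3 \cdot 2} - 936} = \frac{6182}{\frac{5 - 6}{8 \cdot 6} - 936} = \frac{6182}{\frac{1}{8} \cdot \frac{1}{6} \left(5 - 6\right) - 936} = \frac{6182}{\frac{1}{8} \cdot \frac{1}{6} \left(-1\right) - 936} = \frac{6182}{- \frac{1}{48} - 936} = \frac{6182}{- \frac{44929}{48}} = 6182 \left(- \frac{48}{44929}\right) = - \frac{296736}{44929}$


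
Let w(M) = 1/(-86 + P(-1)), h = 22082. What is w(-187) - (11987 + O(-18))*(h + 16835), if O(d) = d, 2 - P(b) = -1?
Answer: -38661198560/83 ≈ -4.6580e+8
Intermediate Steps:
P(b) = 3 (P(b) = 2 - 1*(-1) = 2 + 1 = 3)
w(M) = -1/83 (w(M) = 1/(-86 + 3) = 1/(-83) = -1/83)
w(-187) - (11987 + O(-18))*(h + 16835) = -1/83 - (11987 - 18)*(22082 + 16835) = -1/83 - 11969*38917 = -1/83 - 1*465797573 = -1/83 - 465797573 = -38661198560/83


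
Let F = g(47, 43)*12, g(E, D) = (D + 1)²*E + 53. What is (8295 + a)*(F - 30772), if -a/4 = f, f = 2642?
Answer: -2413398664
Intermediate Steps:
g(E, D) = 53 + E*(1 + D)² (g(E, D) = (1 + D)²*E + 53 = E*(1 + D)² + 53 = 53 + E*(1 + D)²)
a = -10568 (a = -4*2642 = -10568)
F = 1092540 (F = (53 + 47*(1 + 43)²)*12 = (53 + 47*44²)*12 = (53 + 47*1936)*12 = (53 + 90992)*12 = 91045*12 = 1092540)
(8295 + a)*(F - 30772) = (8295 - 10568)*(1092540 - 30772) = -2273*1061768 = -2413398664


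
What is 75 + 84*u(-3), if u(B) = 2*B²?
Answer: 1587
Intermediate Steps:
75 + 84*u(-3) = 75 + 84*(2*(-3)²) = 75 + 84*(2*9) = 75 + 84*18 = 75 + 1512 = 1587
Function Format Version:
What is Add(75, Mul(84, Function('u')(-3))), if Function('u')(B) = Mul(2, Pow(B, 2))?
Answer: 1587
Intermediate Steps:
Add(75, Mul(84, Function('u')(-3))) = Add(75, Mul(84, Mul(2, Pow(-3, 2)))) = Add(75, Mul(84, Mul(2, 9))) = Add(75, Mul(84, 18)) = Add(75, 1512) = 1587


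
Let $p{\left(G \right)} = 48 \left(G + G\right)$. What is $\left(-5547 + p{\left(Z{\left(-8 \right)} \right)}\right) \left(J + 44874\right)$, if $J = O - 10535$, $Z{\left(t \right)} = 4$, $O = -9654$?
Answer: $-127448655$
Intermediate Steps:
$p{\left(G \right)} = 96 G$ ($p{\left(G \right)} = 48 \cdot 2 G = 96 G$)
$J = -20189$ ($J = -9654 - 10535 = -20189$)
$\left(-5547 + p{\left(Z{\left(-8 \right)} \right)}\right) \left(J + 44874\right) = \left(-5547 + 96 \cdot 4\right) \left(-20189 + 44874\right) = \left(-5547 + 384\right) 24685 = \left(-5163\right) 24685 = -127448655$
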